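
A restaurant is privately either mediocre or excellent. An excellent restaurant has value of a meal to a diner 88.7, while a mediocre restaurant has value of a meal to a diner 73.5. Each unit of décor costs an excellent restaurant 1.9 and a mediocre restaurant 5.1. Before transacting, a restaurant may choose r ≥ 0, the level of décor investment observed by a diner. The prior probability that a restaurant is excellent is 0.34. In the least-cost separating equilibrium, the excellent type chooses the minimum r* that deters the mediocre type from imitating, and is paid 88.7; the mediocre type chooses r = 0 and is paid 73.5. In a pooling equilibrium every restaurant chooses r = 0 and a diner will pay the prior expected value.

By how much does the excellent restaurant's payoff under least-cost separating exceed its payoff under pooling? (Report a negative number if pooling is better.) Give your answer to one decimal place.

Least-cost separating signal: r* solves 73.5 = 88.7 − 5.1·r*, so r* = (88.7 − 73.5)/5.1 ≈ 2.9804.
Excellent type's separating payoff: 88.7 − 1.9 × r* = 88.7 − 1.9 × (88.7 − 73.5)/5.1 = 88.7 − 28.88/5.1 ≈ 83.037.
Pooling payoff: 0.34 × 88.7 + 0.66 × 73.5 = 78.668.
Difference: 83.037 − 78.668 = 4.369, i.e. 4.4 to one decimal place.
The excellent type prefers to separate.

4.4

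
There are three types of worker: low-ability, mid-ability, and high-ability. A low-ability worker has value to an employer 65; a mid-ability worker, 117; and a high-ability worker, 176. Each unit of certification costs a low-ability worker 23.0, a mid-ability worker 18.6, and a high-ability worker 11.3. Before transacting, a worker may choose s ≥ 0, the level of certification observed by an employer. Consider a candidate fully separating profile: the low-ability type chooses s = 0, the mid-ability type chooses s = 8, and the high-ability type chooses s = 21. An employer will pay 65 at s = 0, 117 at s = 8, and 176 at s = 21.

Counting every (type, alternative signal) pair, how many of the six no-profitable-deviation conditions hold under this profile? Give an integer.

Mid-ability (own payoff 117 − 18.6×8 = -31.8): to s=0 gives 65 → profitable ✗; to s=21 gives 176 − 18.6×21 = -214.6 → no gain ✓.
Low-ability (own payoff 65): to s=8 gives 117 − 23.0×8 = -67 → no gain ✓; to s=21 gives 176 − 23.0×21 = -307 → no gain ✓.
High-ability (own payoff 176 − 11.3×21 = -61.3): to s=0 gives 65 → profitable ✗; to s=8 gives 117 − 11.3×8 = 26.6 → profitable ✗.
3 of the 6 constraints hold; not an equilibrium.

3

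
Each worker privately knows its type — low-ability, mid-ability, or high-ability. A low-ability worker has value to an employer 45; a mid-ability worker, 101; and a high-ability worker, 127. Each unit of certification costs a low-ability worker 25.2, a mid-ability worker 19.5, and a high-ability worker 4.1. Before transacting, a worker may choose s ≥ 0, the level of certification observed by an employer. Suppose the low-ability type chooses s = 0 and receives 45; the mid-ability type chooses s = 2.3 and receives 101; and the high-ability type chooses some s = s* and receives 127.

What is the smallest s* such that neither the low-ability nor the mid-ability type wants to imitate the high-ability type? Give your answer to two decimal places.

3.63

Mid-ability type (on-path payoff 101 − 19.5×2.3 = 56.15) won't mimic when 56.15 ≥ 127 − 19.5·s*, i.e. s* ≥ 3.63.
Low-ability type (on-path payoff 45) won't mimic when 45 ≥ 127 − 25.2·s*, i.e. s* ≥ 3.25.
Both must hold, so s* = max(3.25, 3.63) = 3.63. The mid-ability type's constraint binds.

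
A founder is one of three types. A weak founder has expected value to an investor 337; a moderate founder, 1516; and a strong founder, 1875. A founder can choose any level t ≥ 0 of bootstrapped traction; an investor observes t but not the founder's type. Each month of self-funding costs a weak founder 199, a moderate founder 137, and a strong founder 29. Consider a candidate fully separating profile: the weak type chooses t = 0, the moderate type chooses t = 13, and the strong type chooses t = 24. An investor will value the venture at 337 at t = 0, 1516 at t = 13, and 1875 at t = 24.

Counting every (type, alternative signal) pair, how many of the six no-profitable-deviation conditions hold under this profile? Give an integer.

5

Strong (own payoff 1875 − 29×24 = 1179): to t=0 gives 337 → no gain ✓; to t=13 gives 1516 − 29×13 = 1139 → no gain ✓.
Moderate (own payoff 1516 − 137×13 = -265): to t=0 gives 337 → profitable ✗; to t=24 gives 1875 − 137×24 = -1413 → no gain ✓.
Weak (own payoff 337): to t=13 gives 1516 − 199×13 = -1071 → no gain ✓; to t=24 gives 1875 − 199×24 = -2901 → no gain ✓.
5 of the 6 constraints hold; not an equilibrium.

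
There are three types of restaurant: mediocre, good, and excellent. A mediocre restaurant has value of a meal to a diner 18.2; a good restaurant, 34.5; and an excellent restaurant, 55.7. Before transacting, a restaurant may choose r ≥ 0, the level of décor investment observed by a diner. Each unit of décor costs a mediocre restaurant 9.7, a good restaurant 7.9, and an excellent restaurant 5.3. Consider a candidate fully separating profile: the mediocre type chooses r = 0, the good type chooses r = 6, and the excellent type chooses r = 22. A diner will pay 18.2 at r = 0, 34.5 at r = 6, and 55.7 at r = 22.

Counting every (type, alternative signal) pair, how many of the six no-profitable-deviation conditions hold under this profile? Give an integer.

3

Good (own payoff 34.5 − 7.9×6 = -12.9): to r=0 gives 18.2 → profitable ✗; to r=22 gives 55.7 − 7.9×22 = -118.1 → no gain ✓.
Mediocre (own payoff 18.2): to r=6 gives 34.5 − 9.7×6 = -23.7 → no gain ✓; to r=22 gives 55.7 − 9.7×22 = -157.7 → no gain ✓.
Excellent (own payoff 55.7 − 5.3×22 = -60.9): to r=0 gives 18.2 → profitable ✗; to r=6 gives 34.5 − 5.3×6 = 2.7 → profitable ✗.
3 of the 6 constraints hold; not an equilibrium.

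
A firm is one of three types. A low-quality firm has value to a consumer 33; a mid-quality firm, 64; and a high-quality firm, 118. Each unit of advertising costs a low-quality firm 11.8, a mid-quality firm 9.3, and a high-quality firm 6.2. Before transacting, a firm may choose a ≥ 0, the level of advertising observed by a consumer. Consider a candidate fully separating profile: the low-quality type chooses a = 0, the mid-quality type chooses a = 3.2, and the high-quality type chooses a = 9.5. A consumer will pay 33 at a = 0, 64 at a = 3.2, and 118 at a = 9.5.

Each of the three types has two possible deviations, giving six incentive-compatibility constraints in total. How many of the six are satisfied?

High-quality (own payoff 118 − 6.2×9.5 = 59.1): to a=0 gives 33 → no gain ✓; to a=3.2 gives 64 − 6.2×3.2 = 44.16 → no gain ✓.
Mid-quality (own payoff 64 − 9.3×3.2 = 34.24): to a=0 gives 33 → no gain ✓; to a=9.5 gives 118 − 9.3×9.5 = 29.65 → no gain ✓.
Low-quality (own payoff 33): to a=3.2 gives 64 − 11.8×3.2 = 26.24 → no gain ✓; to a=9.5 gives 118 − 11.8×9.5 = 5.9 → no gain ✓.
6 of the 6 constraints hold; this profile is a separating equilibrium.

6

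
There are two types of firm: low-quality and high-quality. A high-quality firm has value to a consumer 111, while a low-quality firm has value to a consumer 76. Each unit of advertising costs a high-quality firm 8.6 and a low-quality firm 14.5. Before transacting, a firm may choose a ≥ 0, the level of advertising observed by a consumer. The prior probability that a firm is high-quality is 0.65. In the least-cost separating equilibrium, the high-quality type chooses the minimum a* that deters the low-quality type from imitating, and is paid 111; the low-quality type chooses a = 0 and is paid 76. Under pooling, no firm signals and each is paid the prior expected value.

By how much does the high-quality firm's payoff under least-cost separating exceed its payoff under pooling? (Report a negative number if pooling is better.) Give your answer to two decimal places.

-8.51

Least-cost separating signal: a* solves 76 = 111 − 14.5·a*, so a* = (111 − 76)/14.5 ≈ 2.4138.
High-quality type's separating payoff: 111 − 8.6 × a* = 111 − 8.6 × (111 − 76)/14.5 = 111 − 301/14.5 ≈ 90.2414.
Pooling payoff: 0.65 × 111 + 0.35 × 76 = 98.75.
Difference: 90.2414 − 98.75 = -8.5086, i.e. -8.51 to two decimal places.
The high-quality type would prefer the pooling outcome.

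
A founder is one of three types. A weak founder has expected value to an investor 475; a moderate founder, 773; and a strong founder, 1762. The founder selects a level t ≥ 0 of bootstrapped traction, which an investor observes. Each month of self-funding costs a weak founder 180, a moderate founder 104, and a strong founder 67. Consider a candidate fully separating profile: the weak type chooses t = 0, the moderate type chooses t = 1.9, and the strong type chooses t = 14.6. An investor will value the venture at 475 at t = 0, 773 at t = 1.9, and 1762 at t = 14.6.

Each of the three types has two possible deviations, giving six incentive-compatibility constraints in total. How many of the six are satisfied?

Weak (own payoff 475): to t=1.9 gives 773 − 180×1.9 = 431 → no gain ✓; to t=14.6 gives 1762 − 180×14.6 = -866 → no gain ✓.
Moderate (own payoff 773 − 104×1.9 = 575.4): to t=0 gives 475 → no gain ✓; to t=14.6 gives 1762 − 104×14.6 = 243.6 → no gain ✓.
Strong (own payoff 1762 − 67×14.6 = 783.8): to t=0 gives 475 → no gain ✓; to t=1.9 gives 773 − 67×1.9 = 645.7 → no gain ✓.
6 of the 6 constraints hold; this profile is a separating equilibrium.

6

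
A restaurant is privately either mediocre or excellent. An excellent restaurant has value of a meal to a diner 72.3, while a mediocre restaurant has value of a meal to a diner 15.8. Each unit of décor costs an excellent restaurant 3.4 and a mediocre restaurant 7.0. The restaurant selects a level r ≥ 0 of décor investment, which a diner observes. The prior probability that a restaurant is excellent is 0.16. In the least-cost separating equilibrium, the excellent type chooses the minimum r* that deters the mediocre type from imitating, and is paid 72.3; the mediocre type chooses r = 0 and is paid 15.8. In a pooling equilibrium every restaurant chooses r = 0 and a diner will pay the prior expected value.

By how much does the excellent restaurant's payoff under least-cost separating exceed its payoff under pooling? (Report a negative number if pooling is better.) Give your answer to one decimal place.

20.0

Least-cost separating signal: r* solves 15.8 = 72.3 − 7.0·r*, so r* = (72.3 − 15.8)/7.0 ≈ 8.0714.
Excellent type's separating payoff: 72.3 − 3.4 × r* = 72.3 − 3.4 × (72.3 − 15.8)/7.0 = 72.3 − 192.1/7.0 ≈ 44.857.
Pooling payoff: 0.16 × 72.3 + 0.84 × 15.8 = 24.84.
Difference: 44.857 − 24.84 = 20.017, i.e. 20.0 to one decimal place.
The excellent type prefers to separate.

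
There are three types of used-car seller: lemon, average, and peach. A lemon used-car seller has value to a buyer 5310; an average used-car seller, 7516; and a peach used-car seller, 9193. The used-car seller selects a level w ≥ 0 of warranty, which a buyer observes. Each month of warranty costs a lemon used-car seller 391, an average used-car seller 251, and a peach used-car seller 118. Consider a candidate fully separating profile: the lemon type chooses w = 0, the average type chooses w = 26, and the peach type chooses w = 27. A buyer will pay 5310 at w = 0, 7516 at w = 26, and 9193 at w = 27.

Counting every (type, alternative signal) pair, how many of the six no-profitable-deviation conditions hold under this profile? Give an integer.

Average (own payoff 7516 − 251×26 = 990): to w=0 gives 5310 → profitable ✗; to w=27 gives 9193 − 251×27 = 2416 → profitable ✗.
Peach (own payoff 9193 − 118×27 = 6007): to w=0 gives 5310 → no gain ✓; to w=26 gives 7516 − 118×26 = 4448 → no gain ✓.
Lemon (own payoff 5310): to w=26 gives 7516 − 391×26 = -2650 → no gain ✓; to w=27 gives 9193 − 391×27 = -1364 → no gain ✓.
4 of the 6 constraints hold; not an equilibrium.

4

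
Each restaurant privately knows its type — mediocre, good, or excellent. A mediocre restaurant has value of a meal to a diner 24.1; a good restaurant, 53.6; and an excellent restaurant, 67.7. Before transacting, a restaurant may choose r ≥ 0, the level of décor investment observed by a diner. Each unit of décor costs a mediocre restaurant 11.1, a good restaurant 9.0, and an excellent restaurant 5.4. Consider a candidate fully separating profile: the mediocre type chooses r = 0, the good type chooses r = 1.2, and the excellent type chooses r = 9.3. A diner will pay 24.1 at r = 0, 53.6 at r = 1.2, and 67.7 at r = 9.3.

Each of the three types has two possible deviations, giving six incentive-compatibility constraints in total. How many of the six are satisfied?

Good (own payoff 53.6 − 9.0×1.2 = 42.8): to r=0 gives 24.1 → no gain ✓; to r=9.3 gives 67.7 − 9.0×9.3 = -16 → no gain ✓.
Excellent (own payoff 67.7 − 5.4×9.3 = 17.48): to r=0 gives 24.1 → profitable ✗; to r=1.2 gives 53.6 − 5.4×1.2 = 47.12 → profitable ✗.
Mediocre (own payoff 24.1): to r=1.2 gives 53.6 − 11.1×1.2 = 40.28 → profitable ✗; to r=9.3 gives 67.7 − 11.1×9.3 = -35.53 → no gain ✓.
3 of the 6 constraints hold; not an equilibrium.

3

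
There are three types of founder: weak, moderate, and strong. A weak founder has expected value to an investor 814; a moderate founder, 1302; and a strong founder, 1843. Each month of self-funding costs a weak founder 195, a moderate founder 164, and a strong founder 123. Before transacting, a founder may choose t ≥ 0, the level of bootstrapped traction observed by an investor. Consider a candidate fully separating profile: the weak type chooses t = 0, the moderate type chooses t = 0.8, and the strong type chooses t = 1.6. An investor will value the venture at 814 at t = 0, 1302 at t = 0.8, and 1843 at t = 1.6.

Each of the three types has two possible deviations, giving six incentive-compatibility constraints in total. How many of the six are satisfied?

Moderate (own payoff 1302 − 164×0.8 = 1170.8): to t=0 gives 814 → no gain ✓; to t=1.6 gives 1843 − 164×1.6 = 1580.6 → profitable ✗.
Strong (own payoff 1843 − 123×1.6 = 1646.2): to t=0 gives 814 → no gain ✓; to t=0.8 gives 1302 − 123×0.8 = 1203.6 → no gain ✓.
Weak (own payoff 814): to t=0.8 gives 1302 − 195×0.8 = 1146 → profitable ✗; to t=1.6 gives 1843 − 195×1.6 = 1531 → profitable ✗.
3 of the 6 constraints hold; not an equilibrium.

3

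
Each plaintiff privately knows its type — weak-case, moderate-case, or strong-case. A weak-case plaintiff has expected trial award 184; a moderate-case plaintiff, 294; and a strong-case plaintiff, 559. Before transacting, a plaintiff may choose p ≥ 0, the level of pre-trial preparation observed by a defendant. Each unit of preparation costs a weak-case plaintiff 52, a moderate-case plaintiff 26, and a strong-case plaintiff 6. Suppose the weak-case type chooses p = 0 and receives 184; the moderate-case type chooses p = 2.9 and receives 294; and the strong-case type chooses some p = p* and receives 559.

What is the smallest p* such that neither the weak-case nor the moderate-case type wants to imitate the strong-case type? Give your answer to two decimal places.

13.09

Weak-case type (on-path payoff 184) won't mimic when 184 ≥ 559 − 52·p*, i.e. p* ≥ 7.21.
Moderate-case type (on-path payoff 294 − 26×2.9 = 218.6) won't mimic when 218.6 ≥ 559 − 26·p*, i.e. p* ≥ 13.09.
Both must hold, so p* = max(7.21, 13.09) = 13.09. The moderate-case type's constraint binds.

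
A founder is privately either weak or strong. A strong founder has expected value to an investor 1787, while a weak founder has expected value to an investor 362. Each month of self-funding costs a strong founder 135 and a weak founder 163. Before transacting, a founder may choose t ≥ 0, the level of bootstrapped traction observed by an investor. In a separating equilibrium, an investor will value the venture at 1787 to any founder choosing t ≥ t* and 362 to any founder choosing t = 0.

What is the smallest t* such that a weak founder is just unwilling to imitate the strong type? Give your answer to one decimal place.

A weak founder choosing t = 0 receives 362.
Imitating at t* instead would pay 1787 at cost 163·t*, netting 1787 − 163·t*.
Indifference: 362 = 1787 − 163·t*, so t* = (1787 − 362) / 163 ≈ 8.7.
At t* the weak type's incentive constraint just binds; the strong type strictly prefers t* since its per-unit cost is lower.

8.7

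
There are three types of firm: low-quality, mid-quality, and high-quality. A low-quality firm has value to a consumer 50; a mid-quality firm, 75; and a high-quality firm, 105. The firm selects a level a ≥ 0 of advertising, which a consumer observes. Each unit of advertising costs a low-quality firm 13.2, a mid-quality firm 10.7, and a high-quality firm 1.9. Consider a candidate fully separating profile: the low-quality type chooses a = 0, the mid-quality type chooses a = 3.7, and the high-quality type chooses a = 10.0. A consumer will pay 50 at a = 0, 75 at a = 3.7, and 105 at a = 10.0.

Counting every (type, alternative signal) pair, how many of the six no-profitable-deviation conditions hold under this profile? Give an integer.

5

High-quality (own payoff 105 − 1.9×10.0 = 86): to a=0 gives 50 → no gain ✓; to a=3.7 gives 75 − 1.9×3.7 = 67.97 → no gain ✓.
Low-quality (own payoff 50): to a=3.7 gives 75 − 13.2×3.7 = 26.16 → no gain ✓; to a=10.0 gives 105 − 13.2×10.0 = -27 → no gain ✓.
Mid-quality (own payoff 75 − 10.7×3.7 = 35.41): to a=0 gives 50 → profitable ✗; to a=10.0 gives 105 − 10.7×10.0 = -2 → no gain ✓.
5 of the 6 constraints hold; not an equilibrium.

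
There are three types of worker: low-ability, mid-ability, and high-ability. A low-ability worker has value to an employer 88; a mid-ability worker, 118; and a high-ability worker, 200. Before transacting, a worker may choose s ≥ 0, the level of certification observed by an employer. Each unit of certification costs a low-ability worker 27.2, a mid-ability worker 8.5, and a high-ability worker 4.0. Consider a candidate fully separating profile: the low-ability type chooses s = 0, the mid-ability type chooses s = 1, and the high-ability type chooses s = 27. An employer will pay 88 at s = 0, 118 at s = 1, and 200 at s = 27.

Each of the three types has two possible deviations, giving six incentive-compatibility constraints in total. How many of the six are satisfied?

High-ability (own payoff 200 − 4.0×27 = 92): to s=0 gives 88 → no gain ✓; to s=1 gives 118 − 4.0×1 = 114 → profitable ✗.
Low-ability (own payoff 88): to s=1 gives 118 − 27.2×1 = 90.8 → profitable ✗; to s=27 gives 200 − 27.2×27 = -534.4 → no gain ✓.
Mid-ability (own payoff 118 − 8.5×1 = 109.5): to s=0 gives 88 → no gain ✓; to s=27 gives 200 − 8.5×27 = -29.5 → no gain ✓.
4 of the 6 constraints hold; not an equilibrium.

4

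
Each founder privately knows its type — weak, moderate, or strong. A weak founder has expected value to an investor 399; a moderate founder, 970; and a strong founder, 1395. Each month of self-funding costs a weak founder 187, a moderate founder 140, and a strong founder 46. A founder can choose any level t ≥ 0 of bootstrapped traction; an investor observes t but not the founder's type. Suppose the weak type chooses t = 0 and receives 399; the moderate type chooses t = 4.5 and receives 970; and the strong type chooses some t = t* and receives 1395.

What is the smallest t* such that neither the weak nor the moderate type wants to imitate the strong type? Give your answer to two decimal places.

Moderate type (on-path payoff 970 − 140×4.5 = 340) won't mimic when 340 ≥ 1395 − 140·t*, i.e. t* ≥ 7.54.
Weak type (on-path payoff 399) won't mimic when 399 ≥ 1395 − 187·t*, i.e. t* ≥ 5.33.
Both must hold, so t* = max(5.33, 7.54) = 7.54. The moderate type's constraint binds.

7.54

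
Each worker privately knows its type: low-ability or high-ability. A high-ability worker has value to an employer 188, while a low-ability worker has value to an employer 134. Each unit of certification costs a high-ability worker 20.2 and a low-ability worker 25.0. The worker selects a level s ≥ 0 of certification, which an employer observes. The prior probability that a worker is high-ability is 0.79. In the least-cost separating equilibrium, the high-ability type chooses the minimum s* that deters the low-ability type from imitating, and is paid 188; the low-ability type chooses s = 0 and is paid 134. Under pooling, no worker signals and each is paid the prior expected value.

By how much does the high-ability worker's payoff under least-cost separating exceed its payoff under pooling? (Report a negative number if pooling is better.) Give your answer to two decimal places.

Least-cost separating signal: s* solves 134 = 188 − 25.0·s*, so s* = (188 − 134)/25.0 = 2.16.
High-ability type's separating payoff: 188 − 20.2 × s* = 188 − 20.2 × (188 − 134)/25.0 = 188 − 1090.8/25.0 = 144.368.
Pooling payoff: 0.79 × 188 + 0.21 × 134 = 176.66.
Difference: 144.368 − 176.66 = -32.292, i.e. -32.29 to two decimal places.
The high-ability type would prefer the pooling outcome.

-32.29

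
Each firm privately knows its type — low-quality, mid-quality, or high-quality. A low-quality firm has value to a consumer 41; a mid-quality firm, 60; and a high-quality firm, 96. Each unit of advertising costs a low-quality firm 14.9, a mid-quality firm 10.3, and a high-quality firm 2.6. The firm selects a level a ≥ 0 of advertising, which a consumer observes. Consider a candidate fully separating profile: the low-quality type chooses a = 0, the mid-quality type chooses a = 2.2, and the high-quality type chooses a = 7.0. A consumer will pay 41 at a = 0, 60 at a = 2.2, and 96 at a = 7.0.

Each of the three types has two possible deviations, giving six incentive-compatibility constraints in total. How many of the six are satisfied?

High-quality (own payoff 96 − 2.6×7.0 = 77.8): to a=0 gives 41 → no gain ✓; to a=2.2 gives 60 − 2.6×2.2 = 54.28 → no gain ✓.
Mid-quality (own payoff 60 − 10.3×2.2 = 37.34): to a=0 gives 41 → profitable ✗; to a=7.0 gives 96 − 10.3×7.0 = 23.9 → no gain ✓.
Low-quality (own payoff 41): to a=2.2 gives 60 − 14.9×2.2 = 27.22 → no gain ✓; to a=7.0 gives 96 − 14.9×7.0 = -8.3 → no gain ✓.
5 of the 6 constraints hold; not an equilibrium.

5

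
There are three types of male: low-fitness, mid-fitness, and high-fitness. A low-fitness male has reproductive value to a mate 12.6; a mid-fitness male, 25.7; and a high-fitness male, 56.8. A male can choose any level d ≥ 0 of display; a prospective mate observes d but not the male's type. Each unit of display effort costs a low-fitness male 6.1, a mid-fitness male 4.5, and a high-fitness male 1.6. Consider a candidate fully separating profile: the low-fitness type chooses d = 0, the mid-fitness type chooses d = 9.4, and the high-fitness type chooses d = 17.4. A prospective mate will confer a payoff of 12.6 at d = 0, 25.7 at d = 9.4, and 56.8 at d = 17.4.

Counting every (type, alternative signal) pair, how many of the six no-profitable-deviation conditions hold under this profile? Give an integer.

High-fitness (own payoff 56.8 − 1.6×17.4 = 28.96): to d=0 gives 12.6 → no gain ✓; to d=9.4 gives 25.7 − 1.6×9.4 = 10.66 → no gain ✓.
Low-fitness (own payoff 12.6): to d=9.4 gives 25.7 − 6.1×9.4 = -31.64 → no gain ✓; to d=17.4 gives 56.8 − 6.1×17.4 = -49.34 → no gain ✓.
Mid-fitness (own payoff 25.7 − 4.5×9.4 = -16.6): to d=0 gives 12.6 → profitable ✗; to d=17.4 gives 56.8 − 4.5×17.4 = -21.5 → no gain ✓.
5 of the 6 constraints hold; not an equilibrium.

5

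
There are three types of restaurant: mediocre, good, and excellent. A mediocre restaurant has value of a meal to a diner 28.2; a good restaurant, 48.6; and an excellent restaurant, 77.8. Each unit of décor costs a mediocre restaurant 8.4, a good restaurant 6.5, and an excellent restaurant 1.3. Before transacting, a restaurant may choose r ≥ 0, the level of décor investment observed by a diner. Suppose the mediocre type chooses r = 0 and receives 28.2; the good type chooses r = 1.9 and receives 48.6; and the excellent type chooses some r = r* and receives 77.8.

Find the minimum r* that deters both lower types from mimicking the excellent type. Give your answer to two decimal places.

Good type (on-path payoff 48.6 − 6.5×1.9 = 36.25) won't mimic when 36.25 ≥ 77.8 − 6.5·r*, i.e. r* ≥ 6.39.
Mediocre type (on-path payoff 28.2) won't mimic when 28.2 ≥ 77.8 − 8.4·r*, i.e. r* ≥ 5.90.
Both must hold, so r* = max(5.90, 6.39) = 6.39. The good type's constraint binds.

6.39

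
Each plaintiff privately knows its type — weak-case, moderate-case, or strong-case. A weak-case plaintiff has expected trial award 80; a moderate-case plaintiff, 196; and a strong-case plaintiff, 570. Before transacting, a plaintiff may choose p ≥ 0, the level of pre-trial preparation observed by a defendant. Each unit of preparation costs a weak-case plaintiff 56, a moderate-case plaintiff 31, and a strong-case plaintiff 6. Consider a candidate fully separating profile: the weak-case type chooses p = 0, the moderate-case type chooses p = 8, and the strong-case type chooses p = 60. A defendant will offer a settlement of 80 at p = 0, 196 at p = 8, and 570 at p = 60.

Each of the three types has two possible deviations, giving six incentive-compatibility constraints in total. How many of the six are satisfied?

5

Strong-case (own payoff 570 − 6×60 = 210): to p=0 gives 80 → no gain ✓; to p=8 gives 196 − 6×8 = 148 → no gain ✓.
Weak-case (own payoff 80): to p=8 gives 196 − 56×8 = -252 → no gain ✓; to p=60 gives 570 − 56×60 = -2790 → no gain ✓.
Moderate-case (own payoff 196 − 31×8 = -52): to p=0 gives 80 → profitable ✗; to p=60 gives 570 − 31×60 = -1290 → no gain ✓.
5 of the 6 constraints hold; not an equilibrium.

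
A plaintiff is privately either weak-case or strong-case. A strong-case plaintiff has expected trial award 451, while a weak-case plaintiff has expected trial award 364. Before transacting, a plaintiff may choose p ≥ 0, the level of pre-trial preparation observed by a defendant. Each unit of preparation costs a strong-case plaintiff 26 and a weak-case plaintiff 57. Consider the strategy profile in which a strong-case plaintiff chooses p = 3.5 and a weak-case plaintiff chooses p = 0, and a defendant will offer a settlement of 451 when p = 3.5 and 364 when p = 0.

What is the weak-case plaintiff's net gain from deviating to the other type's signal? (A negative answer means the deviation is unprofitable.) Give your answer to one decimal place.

-112.5

Playing p = 0 the weak-case plaintiff receives 364.
Deviating to p = 3.5 brings payment 451 at cost 57 × 3.5 = 199.5, netting 251.5.
Gain from deviating: 251.5 − 364 = -112.5.
The gain is negative, so the weak-case type's incentive-compatibility constraint is satisfied.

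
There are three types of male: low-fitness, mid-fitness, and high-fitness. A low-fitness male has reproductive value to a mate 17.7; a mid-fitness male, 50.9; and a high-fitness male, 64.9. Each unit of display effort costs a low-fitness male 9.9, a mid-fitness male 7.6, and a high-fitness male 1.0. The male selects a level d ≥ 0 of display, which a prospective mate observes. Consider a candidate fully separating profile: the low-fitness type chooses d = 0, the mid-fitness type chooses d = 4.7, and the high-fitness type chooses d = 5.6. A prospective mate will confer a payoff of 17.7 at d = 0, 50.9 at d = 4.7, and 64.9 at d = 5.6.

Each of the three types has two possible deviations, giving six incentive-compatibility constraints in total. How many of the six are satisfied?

4

Mid-fitness (own payoff 50.9 − 7.6×4.7 = 15.18): to d=0 gives 17.7 → profitable ✗; to d=5.6 gives 64.9 − 7.6×5.6 = 22.34 → profitable ✗.
Low-fitness (own payoff 17.7): to d=4.7 gives 50.9 − 9.9×4.7 = 4.37 → no gain ✓; to d=5.6 gives 64.9 − 9.9×5.6 = 9.46 → no gain ✓.
High-fitness (own payoff 64.9 − 1.0×5.6 = 59.3): to d=0 gives 17.7 → no gain ✓; to d=4.7 gives 50.9 − 1.0×4.7 = 46.2 → no gain ✓.
4 of the 6 constraints hold; not an equilibrium.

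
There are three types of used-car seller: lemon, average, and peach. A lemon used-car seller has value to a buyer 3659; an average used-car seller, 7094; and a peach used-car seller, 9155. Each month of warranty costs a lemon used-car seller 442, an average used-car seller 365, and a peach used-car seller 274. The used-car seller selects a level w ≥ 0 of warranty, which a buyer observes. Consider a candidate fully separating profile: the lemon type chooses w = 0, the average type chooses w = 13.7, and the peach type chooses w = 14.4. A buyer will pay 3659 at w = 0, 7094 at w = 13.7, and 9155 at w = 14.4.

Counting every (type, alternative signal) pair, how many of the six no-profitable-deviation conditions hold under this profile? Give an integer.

Peach (own payoff 9155 − 274×14.4 = 5209.4): to w=0 gives 3659 → no gain ✓; to w=13.7 gives 7094 − 274×13.7 = 3340.2 → no gain ✓.
Lemon (own payoff 3659): to w=13.7 gives 7094 − 442×13.7 = 1038.6 → no gain ✓; to w=14.4 gives 9155 − 442×14.4 = 2790.2 → no gain ✓.
Average (own payoff 7094 − 365×13.7 = 2093.5): to w=0 gives 3659 → profitable ✗; to w=14.4 gives 9155 − 365×14.4 = 3899 → profitable ✗.
4 of the 6 constraints hold; not an equilibrium.

4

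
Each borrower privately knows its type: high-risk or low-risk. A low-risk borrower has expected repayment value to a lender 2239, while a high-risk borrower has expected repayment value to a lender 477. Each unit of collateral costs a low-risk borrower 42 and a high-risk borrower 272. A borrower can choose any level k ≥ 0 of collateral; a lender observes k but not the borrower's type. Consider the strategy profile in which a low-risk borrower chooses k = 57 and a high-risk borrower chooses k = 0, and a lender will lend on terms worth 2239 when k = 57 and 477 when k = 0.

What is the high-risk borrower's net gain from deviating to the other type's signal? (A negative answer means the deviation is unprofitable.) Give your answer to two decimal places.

-13742.00

Playing k = 0 the high-risk borrower receives 477.
Deviating to k = 57 brings payment 2239 at cost 272 × 57 = 15504, netting -13265.
Gain from deviating: -13265 − 477 = -13742.00.
The gain is negative, so the high-risk type's incentive-compatibility constraint is satisfied.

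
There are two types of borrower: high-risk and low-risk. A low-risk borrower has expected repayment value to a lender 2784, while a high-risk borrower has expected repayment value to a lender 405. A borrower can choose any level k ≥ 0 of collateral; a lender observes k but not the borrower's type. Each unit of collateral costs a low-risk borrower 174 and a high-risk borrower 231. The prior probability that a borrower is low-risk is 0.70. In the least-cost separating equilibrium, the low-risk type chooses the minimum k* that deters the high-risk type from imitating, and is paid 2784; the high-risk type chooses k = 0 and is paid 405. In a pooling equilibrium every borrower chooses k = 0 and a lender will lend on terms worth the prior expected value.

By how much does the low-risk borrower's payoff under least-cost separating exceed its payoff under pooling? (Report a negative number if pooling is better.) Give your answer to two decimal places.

Least-cost separating signal: k* solves 405 = 2784 − 231·k*, so k* = (2784 − 405)/231 ≈ 10.2987.
Low-risk type's separating payoff: 2784 − 174 × k* = 2784 − 174 × (2784 − 405)/231 = 2784 − 413946/231 ≈ 992.0260.
Pooling payoff: 0.70 × 2784 + 0.30 × 405 = 2070.3.
Difference: 992.0260 − 2070.3 = -1078.274, i.e. -1078.27 to two decimal places.
The low-risk type would prefer the pooling outcome.

-1078.27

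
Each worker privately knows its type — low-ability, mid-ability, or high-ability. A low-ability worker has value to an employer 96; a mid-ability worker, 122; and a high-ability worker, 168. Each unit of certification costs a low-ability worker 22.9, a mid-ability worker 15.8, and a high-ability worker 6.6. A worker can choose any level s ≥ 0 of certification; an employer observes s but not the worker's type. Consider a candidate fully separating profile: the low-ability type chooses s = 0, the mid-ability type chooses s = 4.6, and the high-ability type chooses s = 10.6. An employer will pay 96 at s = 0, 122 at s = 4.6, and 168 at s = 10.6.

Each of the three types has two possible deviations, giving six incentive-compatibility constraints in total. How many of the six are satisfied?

5

High-ability (own payoff 168 − 6.6×10.6 = 98.04): to s=0 gives 96 → no gain ✓; to s=4.6 gives 122 − 6.6×4.6 = 91.64 → no gain ✓.
Mid-ability (own payoff 122 − 15.8×4.6 = 49.32): to s=0 gives 96 → profitable ✗; to s=10.6 gives 168 − 15.8×10.6 = 0.52 → no gain ✓.
Low-ability (own payoff 96): to s=4.6 gives 122 − 22.9×4.6 = 16.66 → no gain ✓; to s=10.6 gives 168 − 22.9×10.6 = -74.74 → no gain ✓.
5 of the 6 constraints hold; not an equilibrium.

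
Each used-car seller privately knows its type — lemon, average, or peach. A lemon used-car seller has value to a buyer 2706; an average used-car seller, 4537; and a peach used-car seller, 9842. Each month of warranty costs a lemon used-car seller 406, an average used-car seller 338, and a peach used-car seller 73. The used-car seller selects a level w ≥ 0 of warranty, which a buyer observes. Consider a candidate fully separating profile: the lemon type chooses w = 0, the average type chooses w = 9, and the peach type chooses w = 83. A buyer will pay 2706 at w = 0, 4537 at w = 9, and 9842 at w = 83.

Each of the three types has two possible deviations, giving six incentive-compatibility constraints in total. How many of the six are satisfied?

4

Average (own payoff 4537 − 338×9 = 1495): to w=0 gives 2706 → profitable ✗; to w=83 gives 9842 − 338×83 = -18212 → no gain ✓.
Lemon (own payoff 2706): to w=9 gives 4537 − 406×9 = 883 → no gain ✓; to w=83 gives 9842 − 406×83 = -23856 → no gain ✓.
Peach (own payoff 9842 − 73×83 = 3783): to w=0 gives 2706 → no gain ✓; to w=9 gives 4537 − 73×9 = 3880 → profitable ✗.
4 of the 6 constraints hold; not an equilibrium.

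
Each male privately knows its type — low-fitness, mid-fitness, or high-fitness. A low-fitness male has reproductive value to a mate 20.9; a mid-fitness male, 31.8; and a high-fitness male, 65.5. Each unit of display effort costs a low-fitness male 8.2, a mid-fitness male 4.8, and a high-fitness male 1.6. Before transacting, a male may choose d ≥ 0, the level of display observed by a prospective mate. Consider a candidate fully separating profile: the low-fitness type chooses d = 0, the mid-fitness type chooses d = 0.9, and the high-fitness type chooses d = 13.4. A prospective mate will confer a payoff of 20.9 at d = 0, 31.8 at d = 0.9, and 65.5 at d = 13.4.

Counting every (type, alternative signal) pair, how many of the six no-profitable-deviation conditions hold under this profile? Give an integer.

5

Low-fitness (own payoff 20.9): to d=0.9 gives 31.8 − 8.2×0.9 = 24.42 → profitable ✗; to d=13.4 gives 65.5 − 8.2×13.4 = -44.38 → no gain ✓.
High-fitness (own payoff 65.5 − 1.6×13.4 = 44.06): to d=0 gives 20.9 → no gain ✓; to d=0.9 gives 31.8 − 1.6×0.9 = 30.36 → no gain ✓.
Mid-fitness (own payoff 31.8 − 4.8×0.9 = 27.48): to d=0 gives 20.9 → no gain ✓; to d=13.4 gives 65.5 − 4.8×13.4 = 1.18 → no gain ✓.
5 of the 6 constraints hold; not an equilibrium.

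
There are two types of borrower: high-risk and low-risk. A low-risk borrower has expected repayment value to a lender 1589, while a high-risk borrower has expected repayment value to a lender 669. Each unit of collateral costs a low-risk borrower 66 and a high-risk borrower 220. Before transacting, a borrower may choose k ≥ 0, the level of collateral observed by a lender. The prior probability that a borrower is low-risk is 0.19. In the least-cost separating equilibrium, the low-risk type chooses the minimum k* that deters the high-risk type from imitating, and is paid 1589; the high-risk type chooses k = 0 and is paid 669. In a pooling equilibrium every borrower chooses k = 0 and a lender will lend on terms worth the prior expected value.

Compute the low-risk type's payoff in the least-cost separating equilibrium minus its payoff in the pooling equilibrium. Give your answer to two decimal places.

469.20

Least-cost separating signal: k* solves 669 = 1589 − 220·k*, so k* = (1589 − 669)/220 ≈ 4.1818.
Low-risk type's separating payoff: 1589 − 66 × k* = 1589 − 66 × (1589 − 669)/220 = 1589 − 60720/220 = 1313.
Pooling payoff: 0.19 × 1589 + 0.81 × 669 = 843.8.
Difference: 1313 − 843.8 = 469.20.
The low-risk type prefers to separate.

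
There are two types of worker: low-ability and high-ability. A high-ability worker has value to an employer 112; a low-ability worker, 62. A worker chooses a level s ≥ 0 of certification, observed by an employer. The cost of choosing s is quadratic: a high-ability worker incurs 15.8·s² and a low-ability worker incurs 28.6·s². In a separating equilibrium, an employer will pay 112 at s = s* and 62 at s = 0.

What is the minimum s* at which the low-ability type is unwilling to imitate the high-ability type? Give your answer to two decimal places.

The low-ability type at s = 0 receives 62; imitating at s* yields 112 − 28.6·s*².
Indifference: 62 = 112 − 28.6·s*², so s*² = (112 − 62) / 28.6 ≈ 1.7483.
s* = √1.7483 ≈ 1.32.

1.32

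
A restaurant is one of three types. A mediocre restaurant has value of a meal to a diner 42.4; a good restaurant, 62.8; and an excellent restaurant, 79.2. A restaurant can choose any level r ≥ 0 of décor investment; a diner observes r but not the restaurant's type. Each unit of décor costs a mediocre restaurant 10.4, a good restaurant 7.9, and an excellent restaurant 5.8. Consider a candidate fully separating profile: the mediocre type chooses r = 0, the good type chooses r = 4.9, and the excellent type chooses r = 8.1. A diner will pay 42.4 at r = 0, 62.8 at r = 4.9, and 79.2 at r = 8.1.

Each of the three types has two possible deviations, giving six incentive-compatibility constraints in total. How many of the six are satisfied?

3

Excellent (own payoff 79.2 − 5.8×8.1 = 32.22): to r=0 gives 42.4 → profitable ✗; to r=4.9 gives 62.8 − 5.8×4.9 = 34.38 → profitable ✗.
Good (own payoff 62.8 − 7.9×4.9 = 24.09): to r=0 gives 42.4 → profitable ✗; to r=8.1 gives 79.2 − 7.9×8.1 = 15.21 → no gain ✓.
Mediocre (own payoff 42.4): to r=4.9 gives 62.8 − 10.4×4.9 = 11.84 → no gain ✓; to r=8.1 gives 79.2 − 10.4×8.1 = -5.04 → no gain ✓.
3 of the 6 constraints hold; not an equilibrium.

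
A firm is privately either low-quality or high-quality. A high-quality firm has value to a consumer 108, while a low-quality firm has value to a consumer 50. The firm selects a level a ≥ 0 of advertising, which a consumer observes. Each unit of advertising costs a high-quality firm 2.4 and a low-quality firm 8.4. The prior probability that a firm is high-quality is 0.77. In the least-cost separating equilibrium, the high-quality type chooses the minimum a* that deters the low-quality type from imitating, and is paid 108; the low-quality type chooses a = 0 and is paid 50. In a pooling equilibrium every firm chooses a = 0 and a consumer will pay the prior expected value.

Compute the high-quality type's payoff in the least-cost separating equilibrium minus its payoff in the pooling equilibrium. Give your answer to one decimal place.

-3.2

Least-cost separating signal: a* solves 50 = 108 − 8.4·a*, so a* = (108 − 50)/8.4 ≈ 6.9048.
High-quality type's separating payoff: 108 − 2.4 × a* = 108 − 2.4 × (108 − 50)/8.4 = 108 − 139.2/8.4 ≈ 91.429.
Pooling payoff: 0.77 × 108 + 0.23 × 50 = 94.66.
Difference: 91.429 − 94.66 = -3.231, i.e. -3.2 to one decimal place.
The high-quality type would prefer the pooling outcome.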